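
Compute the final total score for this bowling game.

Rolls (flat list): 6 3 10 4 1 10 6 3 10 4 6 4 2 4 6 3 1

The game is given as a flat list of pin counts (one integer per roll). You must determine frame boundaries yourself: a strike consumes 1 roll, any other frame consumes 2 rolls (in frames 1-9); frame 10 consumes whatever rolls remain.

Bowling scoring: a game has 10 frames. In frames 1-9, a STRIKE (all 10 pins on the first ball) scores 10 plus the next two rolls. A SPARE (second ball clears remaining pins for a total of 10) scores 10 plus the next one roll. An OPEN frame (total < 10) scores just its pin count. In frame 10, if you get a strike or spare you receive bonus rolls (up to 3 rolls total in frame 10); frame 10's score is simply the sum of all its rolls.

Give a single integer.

Answer: 114

Derivation:
Frame 1: OPEN (6+3=9). Cumulative: 9
Frame 2: STRIKE. 10 + next two rolls (4+1) = 15. Cumulative: 24
Frame 3: OPEN (4+1=5). Cumulative: 29
Frame 4: STRIKE. 10 + next two rolls (6+3) = 19. Cumulative: 48
Frame 5: OPEN (6+3=9). Cumulative: 57
Frame 6: STRIKE. 10 + next two rolls (4+6) = 20. Cumulative: 77
Frame 7: SPARE (4+6=10). 10 + next roll (4) = 14. Cumulative: 91
Frame 8: OPEN (4+2=6). Cumulative: 97
Frame 9: SPARE (4+6=10). 10 + next roll (3) = 13. Cumulative: 110
Frame 10: OPEN. Sum of all frame-10 rolls (3+1) = 4. Cumulative: 114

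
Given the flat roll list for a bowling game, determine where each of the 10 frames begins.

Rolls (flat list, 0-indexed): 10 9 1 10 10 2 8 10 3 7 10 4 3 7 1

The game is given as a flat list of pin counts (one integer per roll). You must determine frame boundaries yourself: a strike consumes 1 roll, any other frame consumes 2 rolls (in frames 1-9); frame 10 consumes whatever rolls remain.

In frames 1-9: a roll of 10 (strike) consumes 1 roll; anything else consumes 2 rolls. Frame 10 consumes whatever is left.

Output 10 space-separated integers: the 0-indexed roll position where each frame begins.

Frame 1 starts at roll index 0: roll=10 (strike), consumes 1 roll
Frame 2 starts at roll index 1: rolls=9,1 (sum=10), consumes 2 rolls
Frame 3 starts at roll index 3: roll=10 (strike), consumes 1 roll
Frame 4 starts at roll index 4: roll=10 (strike), consumes 1 roll
Frame 5 starts at roll index 5: rolls=2,8 (sum=10), consumes 2 rolls
Frame 6 starts at roll index 7: roll=10 (strike), consumes 1 roll
Frame 7 starts at roll index 8: rolls=3,7 (sum=10), consumes 2 rolls
Frame 8 starts at roll index 10: roll=10 (strike), consumes 1 roll
Frame 9 starts at roll index 11: rolls=4,3 (sum=7), consumes 2 rolls
Frame 10 starts at roll index 13: 2 remaining rolls

Answer: 0 1 3 4 5 7 8 10 11 13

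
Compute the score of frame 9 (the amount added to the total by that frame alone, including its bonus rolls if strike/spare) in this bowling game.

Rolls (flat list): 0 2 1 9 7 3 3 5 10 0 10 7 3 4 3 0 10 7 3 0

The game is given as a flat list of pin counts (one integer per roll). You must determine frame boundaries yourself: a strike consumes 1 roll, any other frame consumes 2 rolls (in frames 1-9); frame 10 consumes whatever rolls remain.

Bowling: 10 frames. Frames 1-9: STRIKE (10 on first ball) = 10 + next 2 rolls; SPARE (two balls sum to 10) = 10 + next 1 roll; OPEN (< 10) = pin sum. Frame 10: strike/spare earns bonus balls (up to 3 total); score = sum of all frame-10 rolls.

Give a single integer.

Frame 1: OPEN (0+2=2). Cumulative: 2
Frame 2: SPARE (1+9=10). 10 + next roll (7) = 17. Cumulative: 19
Frame 3: SPARE (7+3=10). 10 + next roll (3) = 13. Cumulative: 32
Frame 4: OPEN (3+5=8). Cumulative: 40
Frame 5: STRIKE. 10 + next two rolls (0+10) = 20. Cumulative: 60
Frame 6: SPARE (0+10=10). 10 + next roll (7) = 17. Cumulative: 77
Frame 7: SPARE (7+3=10). 10 + next roll (4) = 14. Cumulative: 91
Frame 8: OPEN (4+3=7). Cumulative: 98
Frame 9: SPARE (0+10=10). 10 + next roll (7) = 17. Cumulative: 115
Frame 10: SPARE. Sum of all frame-10 rolls (7+3+0) = 10. Cumulative: 125

Answer: 17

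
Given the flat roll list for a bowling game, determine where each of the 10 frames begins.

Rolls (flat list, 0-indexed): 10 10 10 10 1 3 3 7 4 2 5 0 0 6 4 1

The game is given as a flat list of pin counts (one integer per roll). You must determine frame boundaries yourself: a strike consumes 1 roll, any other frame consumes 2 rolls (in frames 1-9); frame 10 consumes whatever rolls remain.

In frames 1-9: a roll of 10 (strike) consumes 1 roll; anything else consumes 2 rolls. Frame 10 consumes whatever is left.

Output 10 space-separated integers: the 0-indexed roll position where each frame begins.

Answer: 0 1 2 3 4 6 8 10 12 14

Derivation:
Frame 1 starts at roll index 0: roll=10 (strike), consumes 1 roll
Frame 2 starts at roll index 1: roll=10 (strike), consumes 1 roll
Frame 3 starts at roll index 2: roll=10 (strike), consumes 1 roll
Frame 4 starts at roll index 3: roll=10 (strike), consumes 1 roll
Frame 5 starts at roll index 4: rolls=1,3 (sum=4), consumes 2 rolls
Frame 6 starts at roll index 6: rolls=3,7 (sum=10), consumes 2 rolls
Frame 7 starts at roll index 8: rolls=4,2 (sum=6), consumes 2 rolls
Frame 8 starts at roll index 10: rolls=5,0 (sum=5), consumes 2 rolls
Frame 9 starts at roll index 12: rolls=0,6 (sum=6), consumes 2 rolls
Frame 10 starts at roll index 14: 2 remaining rolls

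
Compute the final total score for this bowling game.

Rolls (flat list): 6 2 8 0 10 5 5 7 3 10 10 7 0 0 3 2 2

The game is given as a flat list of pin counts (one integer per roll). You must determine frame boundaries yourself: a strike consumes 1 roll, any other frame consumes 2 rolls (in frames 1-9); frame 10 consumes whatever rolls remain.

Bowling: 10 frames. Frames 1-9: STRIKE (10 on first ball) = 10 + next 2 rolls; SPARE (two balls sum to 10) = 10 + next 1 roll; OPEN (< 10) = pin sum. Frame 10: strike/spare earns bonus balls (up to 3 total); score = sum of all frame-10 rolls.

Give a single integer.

Frame 1: OPEN (6+2=8). Cumulative: 8
Frame 2: OPEN (8+0=8). Cumulative: 16
Frame 3: STRIKE. 10 + next two rolls (5+5) = 20. Cumulative: 36
Frame 4: SPARE (5+5=10). 10 + next roll (7) = 17. Cumulative: 53
Frame 5: SPARE (7+3=10). 10 + next roll (10) = 20. Cumulative: 73
Frame 6: STRIKE. 10 + next two rolls (10+7) = 27. Cumulative: 100
Frame 7: STRIKE. 10 + next two rolls (7+0) = 17. Cumulative: 117
Frame 8: OPEN (7+0=7). Cumulative: 124
Frame 9: OPEN (0+3=3). Cumulative: 127
Frame 10: OPEN. Sum of all frame-10 rolls (2+2) = 4. Cumulative: 131

Answer: 131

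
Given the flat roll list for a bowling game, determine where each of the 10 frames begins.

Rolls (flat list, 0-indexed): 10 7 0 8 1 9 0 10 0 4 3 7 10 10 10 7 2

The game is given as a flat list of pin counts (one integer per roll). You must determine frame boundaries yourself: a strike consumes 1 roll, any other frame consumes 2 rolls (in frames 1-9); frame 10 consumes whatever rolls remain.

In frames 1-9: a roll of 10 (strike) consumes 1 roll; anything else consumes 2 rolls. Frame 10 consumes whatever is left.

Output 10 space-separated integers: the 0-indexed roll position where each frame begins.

Answer: 0 1 3 5 7 8 10 12 13 14

Derivation:
Frame 1 starts at roll index 0: roll=10 (strike), consumes 1 roll
Frame 2 starts at roll index 1: rolls=7,0 (sum=7), consumes 2 rolls
Frame 3 starts at roll index 3: rolls=8,1 (sum=9), consumes 2 rolls
Frame 4 starts at roll index 5: rolls=9,0 (sum=9), consumes 2 rolls
Frame 5 starts at roll index 7: roll=10 (strike), consumes 1 roll
Frame 6 starts at roll index 8: rolls=0,4 (sum=4), consumes 2 rolls
Frame 7 starts at roll index 10: rolls=3,7 (sum=10), consumes 2 rolls
Frame 8 starts at roll index 12: roll=10 (strike), consumes 1 roll
Frame 9 starts at roll index 13: roll=10 (strike), consumes 1 roll
Frame 10 starts at roll index 14: 3 remaining rolls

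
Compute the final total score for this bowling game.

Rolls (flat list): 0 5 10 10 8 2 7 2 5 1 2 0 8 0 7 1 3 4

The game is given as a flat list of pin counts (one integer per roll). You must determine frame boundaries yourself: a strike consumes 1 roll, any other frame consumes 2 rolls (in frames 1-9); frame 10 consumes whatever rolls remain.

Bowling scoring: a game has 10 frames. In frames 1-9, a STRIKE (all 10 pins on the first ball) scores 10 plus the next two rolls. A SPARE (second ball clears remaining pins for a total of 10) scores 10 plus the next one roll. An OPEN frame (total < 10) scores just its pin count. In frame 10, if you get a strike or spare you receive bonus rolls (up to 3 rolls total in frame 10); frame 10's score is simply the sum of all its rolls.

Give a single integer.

Answer: 110

Derivation:
Frame 1: OPEN (0+5=5). Cumulative: 5
Frame 2: STRIKE. 10 + next two rolls (10+8) = 28. Cumulative: 33
Frame 3: STRIKE. 10 + next two rolls (8+2) = 20. Cumulative: 53
Frame 4: SPARE (8+2=10). 10 + next roll (7) = 17. Cumulative: 70
Frame 5: OPEN (7+2=9). Cumulative: 79
Frame 6: OPEN (5+1=6). Cumulative: 85
Frame 7: OPEN (2+0=2). Cumulative: 87
Frame 8: OPEN (8+0=8). Cumulative: 95
Frame 9: OPEN (7+1=8). Cumulative: 103
Frame 10: OPEN. Sum of all frame-10 rolls (3+4) = 7. Cumulative: 110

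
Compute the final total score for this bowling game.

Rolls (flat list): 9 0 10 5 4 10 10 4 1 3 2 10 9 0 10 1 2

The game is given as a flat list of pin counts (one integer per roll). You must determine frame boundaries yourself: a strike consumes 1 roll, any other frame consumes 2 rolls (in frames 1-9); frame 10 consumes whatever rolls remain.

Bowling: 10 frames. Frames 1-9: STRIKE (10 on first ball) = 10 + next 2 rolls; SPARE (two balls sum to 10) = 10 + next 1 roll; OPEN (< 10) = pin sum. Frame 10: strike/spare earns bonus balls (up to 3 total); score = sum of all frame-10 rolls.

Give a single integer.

Frame 1: OPEN (9+0=9). Cumulative: 9
Frame 2: STRIKE. 10 + next two rolls (5+4) = 19. Cumulative: 28
Frame 3: OPEN (5+4=9). Cumulative: 37
Frame 4: STRIKE. 10 + next two rolls (10+4) = 24. Cumulative: 61
Frame 5: STRIKE. 10 + next two rolls (4+1) = 15. Cumulative: 76
Frame 6: OPEN (4+1=5). Cumulative: 81
Frame 7: OPEN (3+2=5). Cumulative: 86
Frame 8: STRIKE. 10 + next two rolls (9+0) = 19. Cumulative: 105
Frame 9: OPEN (9+0=9). Cumulative: 114
Frame 10: STRIKE. Sum of all frame-10 rolls (10+1+2) = 13. Cumulative: 127

Answer: 127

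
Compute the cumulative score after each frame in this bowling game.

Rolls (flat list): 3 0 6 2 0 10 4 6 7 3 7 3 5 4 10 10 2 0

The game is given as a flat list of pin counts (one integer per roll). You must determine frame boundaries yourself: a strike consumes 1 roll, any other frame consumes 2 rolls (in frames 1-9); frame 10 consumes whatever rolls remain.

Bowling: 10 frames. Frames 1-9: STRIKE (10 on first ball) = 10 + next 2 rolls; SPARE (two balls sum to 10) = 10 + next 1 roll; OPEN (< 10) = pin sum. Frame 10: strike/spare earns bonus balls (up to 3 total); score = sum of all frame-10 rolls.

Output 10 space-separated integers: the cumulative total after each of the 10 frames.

Frame 1: OPEN (3+0=3). Cumulative: 3
Frame 2: OPEN (6+2=8). Cumulative: 11
Frame 3: SPARE (0+10=10). 10 + next roll (4) = 14. Cumulative: 25
Frame 4: SPARE (4+6=10). 10 + next roll (7) = 17. Cumulative: 42
Frame 5: SPARE (7+3=10). 10 + next roll (7) = 17. Cumulative: 59
Frame 6: SPARE (7+3=10). 10 + next roll (5) = 15. Cumulative: 74
Frame 7: OPEN (5+4=9). Cumulative: 83
Frame 8: STRIKE. 10 + next two rolls (10+2) = 22. Cumulative: 105
Frame 9: STRIKE. 10 + next two rolls (2+0) = 12. Cumulative: 117
Frame 10: OPEN. Sum of all frame-10 rolls (2+0) = 2. Cumulative: 119

Answer: 3 11 25 42 59 74 83 105 117 119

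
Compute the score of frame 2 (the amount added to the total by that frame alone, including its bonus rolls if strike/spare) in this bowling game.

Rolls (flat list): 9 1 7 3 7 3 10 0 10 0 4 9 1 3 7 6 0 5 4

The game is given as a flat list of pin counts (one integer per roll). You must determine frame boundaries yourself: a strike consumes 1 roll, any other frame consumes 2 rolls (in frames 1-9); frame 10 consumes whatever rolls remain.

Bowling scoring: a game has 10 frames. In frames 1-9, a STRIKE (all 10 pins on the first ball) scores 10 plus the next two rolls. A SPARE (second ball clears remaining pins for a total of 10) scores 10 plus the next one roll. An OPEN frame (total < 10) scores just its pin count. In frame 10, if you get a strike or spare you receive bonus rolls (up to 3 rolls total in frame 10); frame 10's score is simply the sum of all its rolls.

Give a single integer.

Answer: 17

Derivation:
Frame 1: SPARE (9+1=10). 10 + next roll (7) = 17. Cumulative: 17
Frame 2: SPARE (7+3=10). 10 + next roll (7) = 17. Cumulative: 34
Frame 3: SPARE (7+3=10). 10 + next roll (10) = 20. Cumulative: 54
Frame 4: STRIKE. 10 + next two rolls (0+10) = 20. Cumulative: 74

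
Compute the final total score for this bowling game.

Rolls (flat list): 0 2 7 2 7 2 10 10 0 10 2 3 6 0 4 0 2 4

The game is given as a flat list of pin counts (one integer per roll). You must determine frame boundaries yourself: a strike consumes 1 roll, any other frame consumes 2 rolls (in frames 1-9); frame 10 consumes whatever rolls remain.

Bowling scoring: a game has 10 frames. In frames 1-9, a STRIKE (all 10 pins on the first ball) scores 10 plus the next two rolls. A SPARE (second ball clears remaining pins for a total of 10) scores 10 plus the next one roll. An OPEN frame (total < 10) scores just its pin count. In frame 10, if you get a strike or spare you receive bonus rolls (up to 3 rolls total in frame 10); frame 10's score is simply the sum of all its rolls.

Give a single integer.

Frame 1: OPEN (0+2=2). Cumulative: 2
Frame 2: OPEN (7+2=9). Cumulative: 11
Frame 3: OPEN (7+2=9). Cumulative: 20
Frame 4: STRIKE. 10 + next two rolls (10+0) = 20. Cumulative: 40
Frame 5: STRIKE. 10 + next two rolls (0+10) = 20. Cumulative: 60
Frame 6: SPARE (0+10=10). 10 + next roll (2) = 12. Cumulative: 72
Frame 7: OPEN (2+3=5). Cumulative: 77
Frame 8: OPEN (6+0=6). Cumulative: 83
Frame 9: OPEN (4+0=4). Cumulative: 87
Frame 10: OPEN. Sum of all frame-10 rolls (2+4) = 6. Cumulative: 93

Answer: 93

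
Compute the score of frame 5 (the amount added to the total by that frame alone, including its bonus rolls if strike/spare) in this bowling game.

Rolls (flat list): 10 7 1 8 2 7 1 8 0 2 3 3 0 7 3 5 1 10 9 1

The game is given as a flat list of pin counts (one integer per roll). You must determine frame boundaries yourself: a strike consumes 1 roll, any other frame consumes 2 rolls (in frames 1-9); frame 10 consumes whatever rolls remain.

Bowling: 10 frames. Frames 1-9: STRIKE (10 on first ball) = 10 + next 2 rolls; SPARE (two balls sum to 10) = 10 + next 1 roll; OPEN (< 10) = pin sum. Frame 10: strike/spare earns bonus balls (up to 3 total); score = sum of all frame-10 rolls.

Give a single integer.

Answer: 8

Derivation:
Frame 1: STRIKE. 10 + next two rolls (7+1) = 18. Cumulative: 18
Frame 2: OPEN (7+1=8). Cumulative: 26
Frame 3: SPARE (8+2=10). 10 + next roll (7) = 17. Cumulative: 43
Frame 4: OPEN (7+1=8). Cumulative: 51
Frame 5: OPEN (8+0=8). Cumulative: 59
Frame 6: OPEN (2+3=5). Cumulative: 64
Frame 7: OPEN (3+0=3). Cumulative: 67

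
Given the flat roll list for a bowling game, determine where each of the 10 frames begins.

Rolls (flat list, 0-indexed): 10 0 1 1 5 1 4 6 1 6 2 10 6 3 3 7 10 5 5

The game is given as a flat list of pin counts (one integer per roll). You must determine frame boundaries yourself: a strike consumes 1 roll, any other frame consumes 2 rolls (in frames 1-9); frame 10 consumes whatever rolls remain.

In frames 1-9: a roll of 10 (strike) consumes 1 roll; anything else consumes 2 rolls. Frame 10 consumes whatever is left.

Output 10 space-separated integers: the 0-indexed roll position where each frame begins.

Answer: 0 1 3 5 7 9 11 12 14 16

Derivation:
Frame 1 starts at roll index 0: roll=10 (strike), consumes 1 roll
Frame 2 starts at roll index 1: rolls=0,1 (sum=1), consumes 2 rolls
Frame 3 starts at roll index 3: rolls=1,5 (sum=6), consumes 2 rolls
Frame 4 starts at roll index 5: rolls=1,4 (sum=5), consumes 2 rolls
Frame 5 starts at roll index 7: rolls=6,1 (sum=7), consumes 2 rolls
Frame 6 starts at roll index 9: rolls=6,2 (sum=8), consumes 2 rolls
Frame 7 starts at roll index 11: roll=10 (strike), consumes 1 roll
Frame 8 starts at roll index 12: rolls=6,3 (sum=9), consumes 2 rolls
Frame 9 starts at roll index 14: rolls=3,7 (sum=10), consumes 2 rolls
Frame 10 starts at roll index 16: 3 remaining rolls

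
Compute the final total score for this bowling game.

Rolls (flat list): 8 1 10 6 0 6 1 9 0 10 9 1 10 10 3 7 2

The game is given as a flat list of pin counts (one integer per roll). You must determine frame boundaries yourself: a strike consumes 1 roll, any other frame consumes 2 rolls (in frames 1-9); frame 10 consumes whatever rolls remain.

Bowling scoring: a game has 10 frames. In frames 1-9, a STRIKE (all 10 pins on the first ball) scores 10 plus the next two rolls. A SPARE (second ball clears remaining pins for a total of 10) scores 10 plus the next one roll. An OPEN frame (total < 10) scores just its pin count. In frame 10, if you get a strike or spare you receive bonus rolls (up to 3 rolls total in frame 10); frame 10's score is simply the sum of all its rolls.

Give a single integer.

Frame 1: OPEN (8+1=9). Cumulative: 9
Frame 2: STRIKE. 10 + next two rolls (6+0) = 16. Cumulative: 25
Frame 3: OPEN (6+0=6). Cumulative: 31
Frame 4: OPEN (6+1=7). Cumulative: 38
Frame 5: OPEN (9+0=9). Cumulative: 47
Frame 6: STRIKE. 10 + next two rolls (9+1) = 20. Cumulative: 67
Frame 7: SPARE (9+1=10). 10 + next roll (10) = 20. Cumulative: 87
Frame 8: STRIKE. 10 + next two rolls (10+3) = 23. Cumulative: 110
Frame 9: STRIKE. 10 + next two rolls (3+7) = 20. Cumulative: 130
Frame 10: SPARE. Sum of all frame-10 rolls (3+7+2) = 12. Cumulative: 142

Answer: 142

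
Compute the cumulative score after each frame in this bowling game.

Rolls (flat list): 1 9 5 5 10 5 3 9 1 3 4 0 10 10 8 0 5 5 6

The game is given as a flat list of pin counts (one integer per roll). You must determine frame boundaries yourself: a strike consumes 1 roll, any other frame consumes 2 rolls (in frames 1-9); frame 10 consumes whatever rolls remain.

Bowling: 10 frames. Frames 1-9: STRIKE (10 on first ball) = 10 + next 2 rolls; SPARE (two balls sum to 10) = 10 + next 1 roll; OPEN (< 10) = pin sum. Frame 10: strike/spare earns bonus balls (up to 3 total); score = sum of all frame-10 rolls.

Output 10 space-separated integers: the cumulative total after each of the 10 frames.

Frame 1: SPARE (1+9=10). 10 + next roll (5) = 15. Cumulative: 15
Frame 2: SPARE (5+5=10). 10 + next roll (10) = 20. Cumulative: 35
Frame 3: STRIKE. 10 + next two rolls (5+3) = 18. Cumulative: 53
Frame 4: OPEN (5+3=8). Cumulative: 61
Frame 5: SPARE (9+1=10). 10 + next roll (3) = 13. Cumulative: 74
Frame 6: OPEN (3+4=7). Cumulative: 81
Frame 7: SPARE (0+10=10). 10 + next roll (10) = 20. Cumulative: 101
Frame 8: STRIKE. 10 + next two rolls (8+0) = 18. Cumulative: 119
Frame 9: OPEN (8+0=8). Cumulative: 127
Frame 10: SPARE. Sum of all frame-10 rolls (5+5+6) = 16. Cumulative: 143

Answer: 15 35 53 61 74 81 101 119 127 143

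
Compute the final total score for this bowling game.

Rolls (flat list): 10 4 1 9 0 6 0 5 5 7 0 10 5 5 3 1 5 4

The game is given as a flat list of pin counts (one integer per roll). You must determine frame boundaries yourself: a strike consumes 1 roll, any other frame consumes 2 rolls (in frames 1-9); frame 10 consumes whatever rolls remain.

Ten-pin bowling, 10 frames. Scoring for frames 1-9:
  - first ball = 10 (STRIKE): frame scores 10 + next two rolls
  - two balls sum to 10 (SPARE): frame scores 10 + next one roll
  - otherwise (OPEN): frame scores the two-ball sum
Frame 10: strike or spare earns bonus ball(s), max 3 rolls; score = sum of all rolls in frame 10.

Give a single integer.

Answer: 105

Derivation:
Frame 1: STRIKE. 10 + next two rolls (4+1) = 15. Cumulative: 15
Frame 2: OPEN (4+1=5). Cumulative: 20
Frame 3: OPEN (9+0=9). Cumulative: 29
Frame 4: OPEN (6+0=6). Cumulative: 35
Frame 5: SPARE (5+5=10). 10 + next roll (7) = 17. Cumulative: 52
Frame 6: OPEN (7+0=7). Cumulative: 59
Frame 7: STRIKE. 10 + next two rolls (5+5) = 20. Cumulative: 79
Frame 8: SPARE (5+5=10). 10 + next roll (3) = 13. Cumulative: 92
Frame 9: OPEN (3+1=4). Cumulative: 96
Frame 10: OPEN. Sum of all frame-10 rolls (5+4) = 9. Cumulative: 105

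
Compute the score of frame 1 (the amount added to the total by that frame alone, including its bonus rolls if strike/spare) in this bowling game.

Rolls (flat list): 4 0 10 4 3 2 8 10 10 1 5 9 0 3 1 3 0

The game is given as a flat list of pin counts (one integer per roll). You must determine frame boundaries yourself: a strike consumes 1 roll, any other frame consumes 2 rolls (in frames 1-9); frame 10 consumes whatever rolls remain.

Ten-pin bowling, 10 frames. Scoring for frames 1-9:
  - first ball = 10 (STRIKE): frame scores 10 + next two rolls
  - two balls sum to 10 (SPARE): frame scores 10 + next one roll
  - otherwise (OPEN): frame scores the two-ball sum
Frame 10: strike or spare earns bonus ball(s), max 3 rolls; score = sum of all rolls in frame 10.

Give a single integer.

Answer: 4

Derivation:
Frame 1: OPEN (4+0=4). Cumulative: 4
Frame 2: STRIKE. 10 + next two rolls (4+3) = 17. Cumulative: 21
Frame 3: OPEN (4+3=7). Cumulative: 28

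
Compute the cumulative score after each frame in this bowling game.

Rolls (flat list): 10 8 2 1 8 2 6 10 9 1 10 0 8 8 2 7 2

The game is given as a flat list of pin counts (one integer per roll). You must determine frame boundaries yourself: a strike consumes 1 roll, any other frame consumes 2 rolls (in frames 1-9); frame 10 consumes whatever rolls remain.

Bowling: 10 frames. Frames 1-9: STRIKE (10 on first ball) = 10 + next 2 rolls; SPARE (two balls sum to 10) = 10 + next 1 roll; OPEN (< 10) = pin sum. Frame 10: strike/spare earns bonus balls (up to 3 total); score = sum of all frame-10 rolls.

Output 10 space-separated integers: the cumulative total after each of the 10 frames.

Answer: 20 31 40 48 68 88 106 114 131 140

Derivation:
Frame 1: STRIKE. 10 + next two rolls (8+2) = 20. Cumulative: 20
Frame 2: SPARE (8+2=10). 10 + next roll (1) = 11. Cumulative: 31
Frame 3: OPEN (1+8=9). Cumulative: 40
Frame 4: OPEN (2+6=8). Cumulative: 48
Frame 5: STRIKE. 10 + next two rolls (9+1) = 20. Cumulative: 68
Frame 6: SPARE (9+1=10). 10 + next roll (10) = 20. Cumulative: 88
Frame 7: STRIKE. 10 + next two rolls (0+8) = 18. Cumulative: 106
Frame 8: OPEN (0+8=8). Cumulative: 114
Frame 9: SPARE (8+2=10). 10 + next roll (7) = 17. Cumulative: 131
Frame 10: OPEN. Sum of all frame-10 rolls (7+2) = 9. Cumulative: 140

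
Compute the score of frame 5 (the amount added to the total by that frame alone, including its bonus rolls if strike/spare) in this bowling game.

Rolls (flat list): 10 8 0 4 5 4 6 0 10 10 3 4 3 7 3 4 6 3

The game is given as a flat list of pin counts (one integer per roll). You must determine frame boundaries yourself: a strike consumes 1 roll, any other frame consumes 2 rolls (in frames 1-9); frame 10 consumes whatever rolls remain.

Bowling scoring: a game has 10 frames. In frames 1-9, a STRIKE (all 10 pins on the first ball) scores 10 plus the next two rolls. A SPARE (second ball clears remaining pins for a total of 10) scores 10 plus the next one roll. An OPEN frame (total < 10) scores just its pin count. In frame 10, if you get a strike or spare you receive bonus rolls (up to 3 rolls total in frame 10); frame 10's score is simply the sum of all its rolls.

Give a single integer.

Frame 1: STRIKE. 10 + next two rolls (8+0) = 18. Cumulative: 18
Frame 2: OPEN (8+0=8). Cumulative: 26
Frame 3: OPEN (4+5=9). Cumulative: 35
Frame 4: SPARE (4+6=10). 10 + next roll (0) = 10. Cumulative: 45
Frame 5: SPARE (0+10=10). 10 + next roll (10) = 20. Cumulative: 65
Frame 6: STRIKE. 10 + next two rolls (3+4) = 17. Cumulative: 82
Frame 7: OPEN (3+4=7). Cumulative: 89

Answer: 20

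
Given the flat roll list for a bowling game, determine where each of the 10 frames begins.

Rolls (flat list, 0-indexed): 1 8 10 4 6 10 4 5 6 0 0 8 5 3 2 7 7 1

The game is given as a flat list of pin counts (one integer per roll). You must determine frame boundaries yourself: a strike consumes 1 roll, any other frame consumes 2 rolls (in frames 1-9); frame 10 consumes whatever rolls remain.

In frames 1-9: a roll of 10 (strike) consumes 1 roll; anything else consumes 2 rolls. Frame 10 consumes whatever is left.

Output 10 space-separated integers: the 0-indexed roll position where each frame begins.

Frame 1 starts at roll index 0: rolls=1,8 (sum=9), consumes 2 rolls
Frame 2 starts at roll index 2: roll=10 (strike), consumes 1 roll
Frame 3 starts at roll index 3: rolls=4,6 (sum=10), consumes 2 rolls
Frame 4 starts at roll index 5: roll=10 (strike), consumes 1 roll
Frame 5 starts at roll index 6: rolls=4,5 (sum=9), consumes 2 rolls
Frame 6 starts at roll index 8: rolls=6,0 (sum=6), consumes 2 rolls
Frame 7 starts at roll index 10: rolls=0,8 (sum=8), consumes 2 rolls
Frame 8 starts at roll index 12: rolls=5,3 (sum=8), consumes 2 rolls
Frame 9 starts at roll index 14: rolls=2,7 (sum=9), consumes 2 rolls
Frame 10 starts at roll index 16: 2 remaining rolls

Answer: 0 2 3 5 6 8 10 12 14 16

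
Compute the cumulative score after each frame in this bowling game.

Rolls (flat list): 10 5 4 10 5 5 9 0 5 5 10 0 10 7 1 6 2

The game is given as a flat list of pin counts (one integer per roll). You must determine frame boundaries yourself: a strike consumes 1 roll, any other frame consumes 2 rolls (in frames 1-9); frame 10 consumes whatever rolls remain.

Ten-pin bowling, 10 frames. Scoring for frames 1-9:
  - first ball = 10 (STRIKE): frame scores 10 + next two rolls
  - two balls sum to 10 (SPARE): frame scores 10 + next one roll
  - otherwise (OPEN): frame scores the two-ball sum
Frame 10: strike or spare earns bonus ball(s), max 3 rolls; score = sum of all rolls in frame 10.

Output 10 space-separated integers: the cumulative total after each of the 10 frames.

Frame 1: STRIKE. 10 + next two rolls (5+4) = 19. Cumulative: 19
Frame 2: OPEN (5+4=9). Cumulative: 28
Frame 3: STRIKE. 10 + next two rolls (5+5) = 20. Cumulative: 48
Frame 4: SPARE (5+5=10). 10 + next roll (9) = 19. Cumulative: 67
Frame 5: OPEN (9+0=9). Cumulative: 76
Frame 6: SPARE (5+5=10). 10 + next roll (10) = 20. Cumulative: 96
Frame 7: STRIKE. 10 + next two rolls (0+10) = 20. Cumulative: 116
Frame 8: SPARE (0+10=10). 10 + next roll (7) = 17. Cumulative: 133
Frame 9: OPEN (7+1=8). Cumulative: 141
Frame 10: OPEN. Sum of all frame-10 rolls (6+2) = 8. Cumulative: 149

Answer: 19 28 48 67 76 96 116 133 141 149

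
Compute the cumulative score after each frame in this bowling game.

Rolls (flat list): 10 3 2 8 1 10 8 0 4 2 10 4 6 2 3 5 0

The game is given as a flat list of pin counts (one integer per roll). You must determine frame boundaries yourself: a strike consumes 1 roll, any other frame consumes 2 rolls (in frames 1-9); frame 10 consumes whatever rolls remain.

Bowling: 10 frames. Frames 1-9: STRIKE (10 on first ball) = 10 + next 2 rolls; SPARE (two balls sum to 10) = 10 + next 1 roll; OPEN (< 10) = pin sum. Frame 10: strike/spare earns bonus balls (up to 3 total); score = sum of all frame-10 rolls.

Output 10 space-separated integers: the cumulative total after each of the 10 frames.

Answer: 15 20 29 47 55 61 81 93 98 103

Derivation:
Frame 1: STRIKE. 10 + next two rolls (3+2) = 15. Cumulative: 15
Frame 2: OPEN (3+2=5). Cumulative: 20
Frame 3: OPEN (8+1=9). Cumulative: 29
Frame 4: STRIKE. 10 + next two rolls (8+0) = 18. Cumulative: 47
Frame 5: OPEN (8+0=8). Cumulative: 55
Frame 6: OPEN (4+2=6). Cumulative: 61
Frame 7: STRIKE. 10 + next two rolls (4+6) = 20. Cumulative: 81
Frame 8: SPARE (4+6=10). 10 + next roll (2) = 12. Cumulative: 93
Frame 9: OPEN (2+3=5). Cumulative: 98
Frame 10: OPEN. Sum of all frame-10 rolls (5+0) = 5. Cumulative: 103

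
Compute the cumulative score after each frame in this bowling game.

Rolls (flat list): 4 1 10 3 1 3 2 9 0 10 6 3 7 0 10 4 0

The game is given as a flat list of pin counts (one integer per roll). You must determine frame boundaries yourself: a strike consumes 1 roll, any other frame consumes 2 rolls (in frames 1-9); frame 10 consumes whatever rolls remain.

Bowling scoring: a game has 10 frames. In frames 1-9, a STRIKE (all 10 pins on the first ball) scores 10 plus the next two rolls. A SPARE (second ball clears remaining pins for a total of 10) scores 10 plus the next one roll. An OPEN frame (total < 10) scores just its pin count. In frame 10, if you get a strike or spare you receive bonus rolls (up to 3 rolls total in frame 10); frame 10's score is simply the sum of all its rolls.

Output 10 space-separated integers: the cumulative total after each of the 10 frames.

Frame 1: OPEN (4+1=5). Cumulative: 5
Frame 2: STRIKE. 10 + next two rolls (3+1) = 14. Cumulative: 19
Frame 3: OPEN (3+1=4). Cumulative: 23
Frame 4: OPEN (3+2=5). Cumulative: 28
Frame 5: OPEN (9+0=9). Cumulative: 37
Frame 6: STRIKE. 10 + next two rolls (6+3) = 19. Cumulative: 56
Frame 7: OPEN (6+3=9). Cumulative: 65
Frame 8: OPEN (7+0=7). Cumulative: 72
Frame 9: STRIKE. 10 + next two rolls (4+0) = 14. Cumulative: 86
Frame 10: OPEN. Sum of all frame-10 rolls (4+0) = 4. Cumulative: 90

Answer: 5 19 23 28 37 56 65 72 86 90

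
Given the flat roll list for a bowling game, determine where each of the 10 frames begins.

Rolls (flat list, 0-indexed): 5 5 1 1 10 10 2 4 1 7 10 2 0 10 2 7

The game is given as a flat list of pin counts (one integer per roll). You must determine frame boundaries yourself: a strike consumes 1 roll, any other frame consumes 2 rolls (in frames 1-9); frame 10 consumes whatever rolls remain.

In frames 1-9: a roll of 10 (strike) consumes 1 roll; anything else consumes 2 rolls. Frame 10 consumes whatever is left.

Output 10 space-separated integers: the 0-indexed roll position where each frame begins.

Frame 1 starts at roll index 0: rolls=5,5 (sum=10), consumes 2 rolls
Frame 2 starts at roll index 2: rolls=1,1 (sum=2), consumes 2 rolls
Frame 3 starts at roll index 4: roll=10 (strike), consumes 1 roll
Frame 4 starts at roll index 5: roll=10 (strike), consumes 1 roll
Frame 5 starts at roll index 6: rolls=2,4 (sum=6), consumes 2 rolls
Frame 6 starts at roll index 8: rolls=1,7 (sum=8), consumes 2 rolls
Frame 7 starts at roll index 10: roll=10 (strike), consumes 1 roll
Frame 8 starts at roll index 11: rolls=2,0 (sum=2), consumes 2 rolls
Frame 9 starts at roll index 13: roll=10 (strike), consumes 1 roll
Frame 10 starts at roll index 14: 2 remaining rolls

Answer: 0 2 4 5 6 8 10 11 13 14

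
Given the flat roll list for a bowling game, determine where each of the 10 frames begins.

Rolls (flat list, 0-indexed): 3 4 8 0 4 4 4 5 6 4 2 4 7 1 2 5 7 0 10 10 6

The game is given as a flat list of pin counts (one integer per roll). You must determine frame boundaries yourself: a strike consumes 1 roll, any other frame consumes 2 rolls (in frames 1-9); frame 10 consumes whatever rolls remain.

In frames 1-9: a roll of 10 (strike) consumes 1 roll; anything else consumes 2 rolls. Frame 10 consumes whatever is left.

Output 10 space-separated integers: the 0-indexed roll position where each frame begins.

Frame 1 starts at roll index 0: rolls=3,4 (sum=7), consumes 2 rolls
Frame 2 starts at roll index 2: rolls=8,0 (sum=8), consumes 2 rolls
Frame 3 starts at roll index 4: rolls=4,4 (sum=8), consumes 2 rolls
Frame 4 starts at roll index 6: rolls=4,5 (sum=9), consumes 2 rolls
Frame 5 starts at roll index 8: rolls=6,4 (sum=10), consumes 2 rolls
Frame 6 starts at roll index 10: rolls=2,4 (sum=6), consumes 2 rolls
Frame 7 starts at roll index 12: rolls=7,1 (sum=8), consumes 2 rolls
Frame 8 starts at roll index 14: rolls=2,5 (sum=7), consumes 2 rolls
Frame 9 starts at roll index 16: rolls=7,0 (sum=7), consumes 2 rolls
Frame 10 starts at roll index 18: 3 remaining rolls

Answer: 0 2 4 6 8 10 12 14 16 18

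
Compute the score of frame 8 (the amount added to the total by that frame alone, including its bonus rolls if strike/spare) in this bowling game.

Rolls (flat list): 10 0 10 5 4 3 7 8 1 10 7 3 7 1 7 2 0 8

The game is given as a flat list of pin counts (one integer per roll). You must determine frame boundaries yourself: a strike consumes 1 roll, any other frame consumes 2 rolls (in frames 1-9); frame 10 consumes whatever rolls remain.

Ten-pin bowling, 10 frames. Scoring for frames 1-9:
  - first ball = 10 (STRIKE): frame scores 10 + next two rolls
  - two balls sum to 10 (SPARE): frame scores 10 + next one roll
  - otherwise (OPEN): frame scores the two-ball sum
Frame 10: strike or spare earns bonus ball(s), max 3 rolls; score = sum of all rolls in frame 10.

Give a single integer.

Answer: 8

Derivation:
Frame 1: STRIKE. 10 + next two rolls (0+10) = 20. Cumulative: 20
Frame 2: SPARE (0+10=10). 10 + next roll (5) = 15. Cumulative: 35
Frame 3: OPEN (5+4=9). Cumulative: 44
Frame 4: SPARE (3+7=10). 10 + next roll (8) = 18. Cumulative: 62
Frame 5: OPEN (8+1=9). Cumulative: 71
Frame 6: STRIKE. 10 + next two rolls (7+3) = 20. Cumulative: 91
Frame 7: SPARE (7+3=10). 10 + next roll (7) = 17. Cumulative: 108
Frame 8: OPEN (7+1=8). Cumulative: 116
Frame 9: OPEN (7+2=9). Cumulative: 125
Frame 10: OPEN. Sum of all frame-10 rolls (0+8) = 8. Cumulative: 133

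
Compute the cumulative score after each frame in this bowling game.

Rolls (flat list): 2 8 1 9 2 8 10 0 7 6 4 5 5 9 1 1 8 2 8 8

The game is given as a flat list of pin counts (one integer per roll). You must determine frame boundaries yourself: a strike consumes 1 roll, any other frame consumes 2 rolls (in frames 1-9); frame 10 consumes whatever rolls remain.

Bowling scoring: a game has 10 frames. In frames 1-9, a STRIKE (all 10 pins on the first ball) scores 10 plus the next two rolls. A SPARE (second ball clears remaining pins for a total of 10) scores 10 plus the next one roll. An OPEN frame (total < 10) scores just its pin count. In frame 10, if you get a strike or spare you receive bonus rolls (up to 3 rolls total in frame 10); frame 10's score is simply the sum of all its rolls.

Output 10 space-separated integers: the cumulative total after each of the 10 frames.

Frame 1: SPARE (2+8=10). 10 + next roll (1) = 11. Cumulative: 11
Frame 2: SPARE (1+9=10). 10 + next roll (2) = 12. Cumulative: 23
Frame 3: SPARE (2+8=10). 10 + next roll (10) = 20. Cumulative: 43
Frame 4: STRIKE. 10 + next two rolls (0+7) = 17. Cumulative: 60
Frame 5: OPEN (0+7=7). Cumulative: 67
Frame 6: SPARE (6+4=10). 10 + next roll (5) = 15. Cumulative: 82
Frame 7: SPARE (5+5=10). 10 + next roll (9) = 19. Cumulative: 101
Frame 8: SPARE (9+1=10). 10 + next roll (1) = 11. Cumulative: 112
Frame 9: OPEN (1+8=9). Cumulative: 121
Frame 10: SPARE. Sum of all frame-10 rolls (2+8+8) = 18. Cumulative: 139

Answer: 11 23 43 60 67 82 101 112 121 139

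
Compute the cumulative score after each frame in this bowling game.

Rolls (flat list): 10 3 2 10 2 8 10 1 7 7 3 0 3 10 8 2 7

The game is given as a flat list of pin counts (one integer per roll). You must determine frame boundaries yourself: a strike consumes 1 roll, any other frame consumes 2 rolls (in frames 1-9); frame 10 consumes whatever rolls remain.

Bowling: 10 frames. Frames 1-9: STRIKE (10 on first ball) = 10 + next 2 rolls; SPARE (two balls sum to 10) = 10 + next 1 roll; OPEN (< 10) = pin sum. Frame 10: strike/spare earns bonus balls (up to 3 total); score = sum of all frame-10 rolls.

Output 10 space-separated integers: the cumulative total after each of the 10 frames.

Answer: 15 20 40 60 78 86 96 99 119 136

Derivation:
Frame 1: STRIKE. 10 + next two rolls (3+2) = 15. Cumulative: 15
Frame 2: OPEN (3+2=5). Cumulative: 20
Frame 3: STRIKE. 10 + next two rolls (2+8) = 20. Cumulative: 40
Frame 4: SPARE (2+8=10). 10 + next roll (10) = 20. Cumulative: 60
Frame 5: STRIKE. 10 + next two rolls (1+7) = 18. Cumulative: 78
Frame 6: OPEN (1+7=8). Cumulative: 86
Frame 7: SPARE (7+3=10). 10 + next roll (0) = 10. Cumulative: 96
Frame 8: OPEN (0+3=3). Cumulative: 99
Frame 9: STRIKE. 10 + next two rolls (8+2) = 20. Cumulative: 119
Frame 10: SPARE. Sum of all frame-10 rolls (8+2+7) = 17. Cumulative: 136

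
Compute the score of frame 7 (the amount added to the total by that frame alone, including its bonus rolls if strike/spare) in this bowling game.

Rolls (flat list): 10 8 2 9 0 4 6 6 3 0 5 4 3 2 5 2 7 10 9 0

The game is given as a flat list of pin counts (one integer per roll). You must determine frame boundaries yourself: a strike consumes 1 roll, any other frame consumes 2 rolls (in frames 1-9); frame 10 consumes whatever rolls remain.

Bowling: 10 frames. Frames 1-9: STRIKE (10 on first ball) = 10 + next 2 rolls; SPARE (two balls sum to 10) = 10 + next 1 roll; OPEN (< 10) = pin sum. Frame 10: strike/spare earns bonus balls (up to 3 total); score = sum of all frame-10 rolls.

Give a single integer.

Frame 1: STRIKE. 10 + next two rolls (8+2) = 20. Cumulative: 20
Frame 2: SPARE (8+2=10). 10 + next roll (9) = 19. Cumulative: 39
Frame 3: OPEN (9+0=9). Cumulative: 48
Frame 4: SPARE (4+6=10). 10 + next roll (6) = 16. Cumulative: 64
Frame 5: OPEN (6+3=9). Cumulative: 73
Frame 6: OPEN (0+5=5). Cumulative: 78
Frame 7: OPEN (4+3=7). Cumulative: 85
Frame 8: OPEN (2+5=7). Cumulative: 92
Frame 9: OPEN (2+7=9). Cumulative: 101

Answer: 7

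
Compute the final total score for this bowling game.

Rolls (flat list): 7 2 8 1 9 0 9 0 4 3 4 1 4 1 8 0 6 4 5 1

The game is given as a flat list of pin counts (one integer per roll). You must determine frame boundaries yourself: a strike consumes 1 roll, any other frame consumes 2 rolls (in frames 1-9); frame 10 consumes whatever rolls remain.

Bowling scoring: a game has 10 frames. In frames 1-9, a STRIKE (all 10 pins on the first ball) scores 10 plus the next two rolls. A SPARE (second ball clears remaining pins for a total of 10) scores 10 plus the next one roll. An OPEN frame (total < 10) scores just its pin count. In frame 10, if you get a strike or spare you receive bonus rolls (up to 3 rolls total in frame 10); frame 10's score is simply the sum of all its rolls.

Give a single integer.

Frame 1: OPEN (7+2=9). Cumulative: 9
Frame 2: OPEN (8+1=9). Cumulative: 18
Frame 3: OPEN (9+0=9). Cumulative: 27
Frame 4: OPEN (9+0=9). Cumulative: 36
Frame 5: OPEN (4+3=7). Cumulative: 43
Frame 6: OPEN (4+1=5). Cumulative: 48
Frame 7: OPEN (4+1=5). Cumulative: 53
Frame 8: OPEN (8+0=8). Cumulative: 61
Frame 9: SPARE (6+4=10). 10 + next roll (5) = 15. Cumulative: 76
Frame 10: OPEN. Sum of all frame-10 rolls (5+1) = 6. Cumulative: 82

Answer: 82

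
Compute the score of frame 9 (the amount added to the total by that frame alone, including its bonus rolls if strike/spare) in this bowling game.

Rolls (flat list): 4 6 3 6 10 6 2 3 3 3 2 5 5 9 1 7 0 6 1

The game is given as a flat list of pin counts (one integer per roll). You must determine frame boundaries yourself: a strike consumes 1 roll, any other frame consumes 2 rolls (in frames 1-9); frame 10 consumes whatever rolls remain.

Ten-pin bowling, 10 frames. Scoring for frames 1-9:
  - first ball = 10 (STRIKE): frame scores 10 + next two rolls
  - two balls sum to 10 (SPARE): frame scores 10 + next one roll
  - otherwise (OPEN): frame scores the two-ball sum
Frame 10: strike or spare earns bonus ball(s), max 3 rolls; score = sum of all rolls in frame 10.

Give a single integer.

Frame 1: SPARE (4+6=10). 10 + next roll (3) = 13. Cumulative: 13
Frame 2: OPEN (3+6=9). Cumulative: 22
Frame 3: STRIKE. 10 + next two rolls (6+2) = 18. Cumulative: 40
Frame 4: OPEN (6+2=8). Cumulative: 48
Frame 5: OPEN (3+3=6). Cumulative: 54
Frame 6: OPEN (3+2=5). Cumulative: 59
Frame 7: SPARE (5+5=10). 10 + next roll (9) = 19. Cumulative: 78
Frame 8: SPARE (9+1=10). 10 + next roll (7) = 17. Cumulative: 95
Frame 9: OPEN (7+0=7). Cumulative: 102
Frame 10: OPEN. Sum of all frame-10 rolls (6+1) = 7. Cumulative: 109

Answer: 7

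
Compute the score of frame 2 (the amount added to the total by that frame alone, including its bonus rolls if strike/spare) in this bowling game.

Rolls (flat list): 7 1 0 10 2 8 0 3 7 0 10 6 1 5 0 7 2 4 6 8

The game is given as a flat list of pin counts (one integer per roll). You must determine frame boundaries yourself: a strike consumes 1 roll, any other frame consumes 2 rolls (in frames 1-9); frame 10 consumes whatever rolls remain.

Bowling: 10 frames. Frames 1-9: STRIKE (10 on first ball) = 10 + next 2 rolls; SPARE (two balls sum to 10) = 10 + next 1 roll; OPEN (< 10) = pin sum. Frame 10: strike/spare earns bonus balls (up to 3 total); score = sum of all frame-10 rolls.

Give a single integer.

Frame 1: OPEN (7+1=8). Cumulative: 8
Frame 2: SPARE (0+10=10). 10 + next roll (2) = 12. Cumulative: 20
Frame 3: SPARE (2+8=10). 10 + next roll (0) = 10. Cumulative: 30
Frame 4: OPEN (0+3=3). Cumulative: 33

Answer: 12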